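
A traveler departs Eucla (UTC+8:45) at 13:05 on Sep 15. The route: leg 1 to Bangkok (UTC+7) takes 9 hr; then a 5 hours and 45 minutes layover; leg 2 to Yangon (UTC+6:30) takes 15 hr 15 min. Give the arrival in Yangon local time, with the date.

16:50 on September 16

Convert departure to UTC: 13:05 − 8:45 = 04:20 UTC on Sep 15.
Add 9 hours leg 1 → 13:20 UTC.
Add 5 hours 45 minutes layover in Bangkok → 19:05 UTC.
Add 15 hours and 15 minutes leg 2 → 10:20 UTC (Sep 16).
Yangon is UTC+6:30, so local arrival = 10:20 + 6:30 = 16:50 on Sep 16.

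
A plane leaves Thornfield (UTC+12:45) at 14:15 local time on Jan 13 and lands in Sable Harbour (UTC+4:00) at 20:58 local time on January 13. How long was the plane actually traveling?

Departure in UTC: 14:15 − 12:45 = 01:30 on Jan 13.
Arrival in UTC: 20:58 − 4:00 = 16:58 on Jan 13.
Elapsed = 16:58 − 01:30 = 15 hours 28 minutes.

15 hours 28 minutes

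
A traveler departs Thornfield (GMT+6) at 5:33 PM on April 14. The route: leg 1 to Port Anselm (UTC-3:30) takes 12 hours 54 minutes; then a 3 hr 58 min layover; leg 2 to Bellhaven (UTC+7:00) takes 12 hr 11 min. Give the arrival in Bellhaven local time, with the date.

Convert departure to UTC: 5:33 PM − 6:00 = 11:33 AM UTC on Apr 14.
Add 12 hours and 54 minutes leg 1 → 12:27 AM UTC (Apr 15).
Add 3 hours 58 minutes layover in Port Anselm → 4:25 AM UTC.
Add 12 hours 11 minutes leg 2 → 4:36 PM UTC.
Bellhaven is UTC+7:00, so local arrival = 4:36 PM + 7:00 = 11:36 PM on Apr 15.

11:36 PM on Apr 15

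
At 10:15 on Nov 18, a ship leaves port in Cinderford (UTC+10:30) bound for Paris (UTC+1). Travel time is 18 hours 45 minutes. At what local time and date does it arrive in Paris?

19:30 on November 18

Convert departure to UTC: 10:15 − 10:30 = 23:45 UTC on Nov 17.
Add 18 hours and 45 minutes travel time → 18:30 UTC (Nov 18).
Paris is UTC+1:00, so local arrival = 18:30 + 1:00 = 19:30 on Nov 18.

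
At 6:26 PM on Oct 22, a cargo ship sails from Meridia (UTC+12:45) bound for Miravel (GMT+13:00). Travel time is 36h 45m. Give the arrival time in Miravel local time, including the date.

Convert departure to UTC: 6:26 PM − 12:45 = 5:41 AM UTC on Oct 22.
Add 36 hours and 45 minutes travel time → 6:26 PM UTC (Oct 23).
Miravel is UTC+13:00, so local arrival = 6:26 PM + 13:00 = 7:26 AM on Oct 24.

7:26 AM on Oct 24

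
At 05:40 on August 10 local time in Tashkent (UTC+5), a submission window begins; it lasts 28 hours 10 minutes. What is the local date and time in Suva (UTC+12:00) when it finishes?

16:50 on Aug 11

Convert start to UTC: 05:40 − 5:00 = 00:40 UTC on Aug 10.
Add 28 hours 10 minutes duration → 04:50 UTC (Aug 11).
Suva is UTC+12:00, so local end time = 04:50 + 12:00 = 16:50 on Aug 11.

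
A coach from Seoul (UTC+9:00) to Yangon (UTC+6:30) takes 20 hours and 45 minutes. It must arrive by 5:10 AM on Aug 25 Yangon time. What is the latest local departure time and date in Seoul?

10:55 AM on August 24

Target arrival in UTC: 5:10 AM − 6:30 = 10:40 PM on Aug 24.
Subtract 20 hours and 45 minutes → departure 1:55 AM UTC on Aug 24.
Seoul is UTC+9:00: 1:55 AM + 9:00 = 10:55 AM on Aug 24.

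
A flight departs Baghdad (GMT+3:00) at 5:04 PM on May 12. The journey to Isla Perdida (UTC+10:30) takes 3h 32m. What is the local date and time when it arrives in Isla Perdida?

Convert departure to UTC: 5:04 PM − 3:00 = 2:04 PM UTC on May 12.
Add 3 hours and 32 minutes travel time → 5:36 PM UTC.
Isla Perdida is UTC+10:30, so local arrival = 5:36 PM + 10:30 = 4:06 AM on May 13.

4:06 AM on May 13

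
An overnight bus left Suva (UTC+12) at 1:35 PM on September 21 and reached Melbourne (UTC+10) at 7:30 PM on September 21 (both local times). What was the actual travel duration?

7 hours 55 minutes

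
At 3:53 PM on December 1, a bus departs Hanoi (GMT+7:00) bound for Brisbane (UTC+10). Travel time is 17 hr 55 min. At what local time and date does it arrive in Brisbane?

Brisbane is 3:00 ahead of Hanoi.
After 17 hours and 55 minutes it is 9:48 AM (Dec 2) in Hanoi.
Shift by the zone difference: 9:48 AM + 3:00 = 12:48 PM on Dec 2 in Brisbane.

12:48 PM on Dec 2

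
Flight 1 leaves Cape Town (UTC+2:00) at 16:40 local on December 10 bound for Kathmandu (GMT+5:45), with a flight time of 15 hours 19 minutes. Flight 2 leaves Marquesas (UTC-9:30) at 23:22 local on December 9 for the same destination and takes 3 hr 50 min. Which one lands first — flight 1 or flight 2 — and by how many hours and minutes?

Flight 1 in UTC: 16:40 − 2:00 = 14:40 on Dec 10.
+15 hours and 19 minutes → arrive 05:59 UTC on Dec 11.
Flight 2 in UTC: 23:22 + 9:30 = 08:52 on Dec 10.
+3 hours and 50 minutes → arrive 12:42 UTC on Dec 10.
Flight 2 lands earlier by 17 hours 17 minutes.

the second, by 17 hours 17 minutes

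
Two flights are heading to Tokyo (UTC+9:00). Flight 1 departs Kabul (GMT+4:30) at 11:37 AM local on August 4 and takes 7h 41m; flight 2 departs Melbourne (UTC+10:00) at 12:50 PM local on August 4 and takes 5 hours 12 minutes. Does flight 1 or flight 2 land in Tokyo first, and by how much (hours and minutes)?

the second, by 6 hours 46 minutes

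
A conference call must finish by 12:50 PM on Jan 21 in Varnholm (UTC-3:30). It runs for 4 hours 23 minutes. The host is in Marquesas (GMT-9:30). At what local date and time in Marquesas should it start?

2:27 AM on January 21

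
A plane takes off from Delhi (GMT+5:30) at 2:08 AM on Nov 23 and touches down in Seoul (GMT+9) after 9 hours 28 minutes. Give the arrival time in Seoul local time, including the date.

3:06 PM on November 23

Seoul is 3:30 ahead of Delhi.
After 9 hours and 28 minutes it is 11:36 AM in Delhi.
Shift by the zone difference: 11:36 AM + 3:30 = 3:06 PM on Nov 23 in Seoul.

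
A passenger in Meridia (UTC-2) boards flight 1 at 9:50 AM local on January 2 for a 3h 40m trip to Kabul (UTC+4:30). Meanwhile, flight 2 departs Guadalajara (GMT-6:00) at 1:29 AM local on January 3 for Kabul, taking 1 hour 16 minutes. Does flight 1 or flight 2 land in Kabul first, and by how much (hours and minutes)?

the first, by 17 hours 15 minutes

Flight 1 in UTC: 9:50 AM + 2:00 = 11:50 AM on Jan 2.
+3 hours 40 minutes → arrive 3:30 PM UTC on Jan 2.
Flight 2 in UTC: 1:29 AM + 6:00 = 7:29 AM on Jan 3.
+1 hour 16 minutes → arrive 8:45 AM UTC on Jan 3.
Flight 1 lands earlier by 17 hours 15 minutes.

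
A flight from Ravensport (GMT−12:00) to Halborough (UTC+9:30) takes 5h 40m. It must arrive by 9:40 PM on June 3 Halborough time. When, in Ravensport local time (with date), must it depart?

Target arrival in UTC: 9:40 PM − 9:30 = 12:10 PM on Jun 3.
Subtract 5 hours 40 minutes → departure 6:30 AM UTC on Jun 3.
Ravensport is UTC−12:00: 6:30 AM − 12:00 = 6:30 PM on Jun 2.

6:30 PM on Jun 2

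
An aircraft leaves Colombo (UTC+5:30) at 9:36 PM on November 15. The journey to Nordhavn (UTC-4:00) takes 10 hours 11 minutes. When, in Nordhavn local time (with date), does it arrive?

10:17 PM on Nov 15

Convert departure to UTC: 9:36 PM − 5:30 = 4:06 PM UTC on Nov 15.
Add 10 hours and 11 minutes travel time → 2:17 AM UTC (Nov 16).
Nordhavn is UTC−4:00, so local arrival = 2:17 AM − 4:00 = 10:17 PM on Nov 15.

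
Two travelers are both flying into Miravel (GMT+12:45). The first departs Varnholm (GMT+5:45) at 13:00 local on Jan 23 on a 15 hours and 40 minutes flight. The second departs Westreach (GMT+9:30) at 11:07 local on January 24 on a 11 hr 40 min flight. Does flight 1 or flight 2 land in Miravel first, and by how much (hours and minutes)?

the first, by 14 hours 22 minutes

Flight 1 in UTC: 13:00 − 5:45 = 07:15 on Jan 23.
+15 hours 40 minutes → arrive 22:55 UTC on Jan 23.
Flight 2 in UTC: 11:07 − 9:30 = 01:37 on Jan 24.
+11 hours 40 minutes → arrive 13:17 UTC on Jan 24.
Flight 1 lands earlier by 14 hours 22 minutes.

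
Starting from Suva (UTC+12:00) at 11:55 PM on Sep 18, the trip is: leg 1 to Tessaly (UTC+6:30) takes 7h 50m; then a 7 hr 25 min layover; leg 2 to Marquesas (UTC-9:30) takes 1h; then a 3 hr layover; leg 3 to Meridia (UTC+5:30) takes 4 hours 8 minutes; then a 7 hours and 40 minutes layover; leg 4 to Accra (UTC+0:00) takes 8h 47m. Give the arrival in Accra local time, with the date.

3:45 AM on September 20

Convert departure to UTC: 11:55 PM − 12:00 = 11:55 AM UTC on Sep 18.
Add 7 hours 50 minutes leg 1 → 7:45 PM UTC.
Add 7 hours and 25 minutes layover in Tessaly → 3:10 AM UTC (Sep 19).
Add 1 hour leg 2 → 4:10 AM UTC.
Add 3 hours layover in Marquesas → 7:10 AM UTC.
Add 4 hours 8 minutes leg 3 → 11:18 AM UTC.
Add 7 hours 40 minutes layover in Meridia → 6:58 PM UTC.
Add 8 hours and 47 minutes leg 4 → 3:45 AM UTC (Sep 20).
Accra is UTC+0, so local arrival is the same: 3:45 AM on Sep 20.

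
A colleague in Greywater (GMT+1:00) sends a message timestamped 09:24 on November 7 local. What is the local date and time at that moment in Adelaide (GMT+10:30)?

18:54 on Nov 7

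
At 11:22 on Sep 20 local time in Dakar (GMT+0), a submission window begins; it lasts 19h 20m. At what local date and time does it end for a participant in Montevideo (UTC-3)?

03:42 on September 21

Montevideo is 3:00 behind Dakar.
After 19 hours and 20 minutes it is 06:42 (Sep 21) in Dakar.
Shift by the zone difference: 06:42 − 3:00 = 03:42 on Sep 21 in Montevideo.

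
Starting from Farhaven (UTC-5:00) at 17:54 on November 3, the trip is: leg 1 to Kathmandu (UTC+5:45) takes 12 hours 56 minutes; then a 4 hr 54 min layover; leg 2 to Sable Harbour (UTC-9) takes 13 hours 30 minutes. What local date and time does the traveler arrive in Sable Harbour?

Convert departure to UTC: 17:54 + 5:00 = 22:54 UTC on Nov 3.
Add 12 hours 56 minutes leg 1 → 11:50 UTC (Nov 4).
Add 4 hours and 54 minutes layover in Kathmandu → 16:44 UTC.
Add 13 hours and 30 minutes leg 2 → 06:14 UTC (Nov 5).
Sable Harbour is UTC−9:00, so local arrival = 06:14 − 9:00 = 21:14 on Nov 4.

21:14 on Nov 4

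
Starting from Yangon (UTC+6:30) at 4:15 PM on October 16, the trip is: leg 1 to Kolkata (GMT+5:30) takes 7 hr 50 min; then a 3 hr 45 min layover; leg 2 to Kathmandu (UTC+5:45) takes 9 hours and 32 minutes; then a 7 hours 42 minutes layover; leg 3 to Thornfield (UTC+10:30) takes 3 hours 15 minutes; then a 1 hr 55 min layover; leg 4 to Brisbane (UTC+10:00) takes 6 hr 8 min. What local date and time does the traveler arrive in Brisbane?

Convert departure to UTC: 4:15 PM − 6:30 = 9:45 AM UTC on Oct 16.
Add 7 hours and 50 minutes leg 1 → 5:35 PM UTC.
Add 3 hours and 45 minutes layover in Kolkata → 9:20 PM UTC.
Add 9 hours 32 minutes leg 2 → 6:52 AM UTC (Oct 17).
Add 7 hours 42 minutes layover in Kathmandu → 2:34 PM UTC.
Add 3 hours 15 minutes leg 3 → 5:49 PM UTC.
Add 1 hour and 55 minutes layover in Thornfield → 7:44 PM UTC.
Add 6 hours and 8 minutes leg 4 → 1:52 AM UTC (Oct 18).
Brisbane is UTC+10:00, so local arrival = 1:52 AM + 10:00 = 11:52 AM on Oct 18.

11:52 AM on October 18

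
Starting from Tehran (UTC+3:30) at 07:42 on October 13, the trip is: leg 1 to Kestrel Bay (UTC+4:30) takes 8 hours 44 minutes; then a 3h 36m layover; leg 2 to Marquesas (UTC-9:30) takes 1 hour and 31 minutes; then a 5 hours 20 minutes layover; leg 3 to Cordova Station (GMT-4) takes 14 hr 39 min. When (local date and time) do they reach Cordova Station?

Convert departure to UTC: 07:42 − 3:30 = 04:12 UTC on Oct 13.
Add 8 hours 44 minutes leg 1 → 12:56 UTC.
Add 3 hours and 36 minutes layover in Kestrel Bay → 16:32 UTC.
Add 1 hour 31 minutes leg 2 → 18:03 UTC.
Add 5 hours and 20 minutes layover in Marquesas → 23:23 UTC.
Add 14 hours and 39 minutes leg 3 → 14:02 UTC (Oct 14).
Cordova Station is UTC−4:00, so local arrival = 14:02 − 4:00 = 10:02 on Oct 14.

10:02 on October 14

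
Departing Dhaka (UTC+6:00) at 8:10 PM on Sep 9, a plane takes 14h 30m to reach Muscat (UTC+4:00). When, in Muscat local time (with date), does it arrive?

8:40 AM on Sep 10

Convert departure to UTC: 8:10 PM − 6:00 = 2:10 PM UTC on Sep 9.
Add 14 hours and 30 minutes travel time → 4:40 AM UTC (Sep 10).
Muscat is UTC+4:00, so local arrival = 4:40 AM + 4:00 = 8:40 AM on Sep 10.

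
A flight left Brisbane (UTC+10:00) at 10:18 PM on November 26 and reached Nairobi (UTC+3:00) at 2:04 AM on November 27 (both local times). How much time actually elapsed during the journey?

Departure in UTC: 10:18 PM − 10:00 = 12:18 PM on Nov 26.
Arrival in UTC: 2:04 AM − 3:00 = 11:04 PM on Nov 26.
Elapsed = 11:04 PM − 12:18 PM = 10 hours 46 minutes.

10 hours 46 minutes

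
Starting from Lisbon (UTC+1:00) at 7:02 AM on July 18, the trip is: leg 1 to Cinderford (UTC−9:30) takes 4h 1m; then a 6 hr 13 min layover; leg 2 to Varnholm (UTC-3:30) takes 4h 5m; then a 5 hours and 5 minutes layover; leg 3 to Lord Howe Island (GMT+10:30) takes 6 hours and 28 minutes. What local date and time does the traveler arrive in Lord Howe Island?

6:24 PM on July 19

Convert departure to UTC: 7:02 AM − 1:00 = 6:02 AM UTC on Jul 18.
Add 4 hours 1 minute leg 1 → 10:03 AM UTC.
Add 6 hours and 13 minutes layover in Cinderford → 4:16 PM UTC.
Add 4 hours 5 minutes leg 2 → 8:21 PM UTC.
Add 5 hours and 5 minutes layover in Varnholm → 1:26 AM UTC (Jul 19).
Add 6 hours 28 minutes leg 3 → 7:54 AM UTC.
Lord Howe Island is UTC+10:30, so local arrival = 7:54 AM + 10:30 = 6:24 PM on Jul 19.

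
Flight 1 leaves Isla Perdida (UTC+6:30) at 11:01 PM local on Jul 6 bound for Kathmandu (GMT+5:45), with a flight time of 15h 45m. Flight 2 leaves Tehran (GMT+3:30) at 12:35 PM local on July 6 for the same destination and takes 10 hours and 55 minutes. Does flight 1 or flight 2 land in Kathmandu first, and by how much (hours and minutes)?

Flight 1 in UTC: 11:01 PM − 6:30 = 4:31 PM on Jul 6.
+15 hours 45 minutes → arrive 8:16 AM UTC on Jul 7.
Flight 2 in UTC: 12:35 PM − 3:30 = 9:05 AM on Jul 6.
+10 hours 55 minutes → arrive 8:00 PM UTC on Jul 6.
Flight 2 lands earlier by 12 hours 16 minutes.

the second, by 12 hours 16 minutes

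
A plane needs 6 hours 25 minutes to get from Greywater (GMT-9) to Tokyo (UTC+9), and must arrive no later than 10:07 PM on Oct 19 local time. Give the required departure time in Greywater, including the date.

9:42 PM on October 18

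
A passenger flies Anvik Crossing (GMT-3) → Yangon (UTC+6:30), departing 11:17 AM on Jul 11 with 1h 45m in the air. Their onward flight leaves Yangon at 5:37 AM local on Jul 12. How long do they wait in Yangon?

7 hours 5 minutes

Convert departure to UTC: 11:17 AM + 3:00 = 2:17 PM UTC on Jul 11.
Add 1 hour and 45 minutes flight time → 4:02 PM UTC.
Yangon is UTC+6:30, so local arrival = 4:02 PM + 6:30 = 10:32 PM on Jul 11.
Layover = 5:37 AM − 10:32 PM (+1 day) = 7 hours 5 minutes.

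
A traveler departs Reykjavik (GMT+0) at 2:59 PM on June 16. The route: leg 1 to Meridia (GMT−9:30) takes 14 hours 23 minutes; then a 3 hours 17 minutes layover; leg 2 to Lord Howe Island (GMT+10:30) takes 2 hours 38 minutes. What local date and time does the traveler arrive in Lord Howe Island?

Reykjavik is at UTC+0, so departure is already 2:59 PM UTC on Jun 16.
Add 14 hours and 23 minutes leg 1 → 5:22 AM UTC (Jun 17).
Add 3 hours 17 minutes layover in Meridia → 8:39 AM UTC.
Add 2 hours 38 minutes leg 2 → 11:17 AM UTC.
Lord Howe Island is UTC+10:30, so local arrival = 11:17 AM + 10:30 = 9:47 PM on Jun 17.

9:47 PM on June 17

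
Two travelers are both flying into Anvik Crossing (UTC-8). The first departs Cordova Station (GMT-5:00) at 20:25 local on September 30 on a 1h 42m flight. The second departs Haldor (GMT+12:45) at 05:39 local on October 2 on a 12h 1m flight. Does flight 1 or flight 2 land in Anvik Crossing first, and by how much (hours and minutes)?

Flight 1 in UTC: 20:25 + 5:00 = 01:25 on Oct 1.
+1 hour and 42 minutes → arrive 03:07 UTC on Oct 1.
Flight 2 in UTC: 05:39 − 12:45 = 16:54 on Oct 1.
+12 hours and 1 minute → arrive 04:55 UTC on Oct 2.
Flight 1 lands earlier by 25 hours 48 minutes.

the first, by 25 hours 48 minutes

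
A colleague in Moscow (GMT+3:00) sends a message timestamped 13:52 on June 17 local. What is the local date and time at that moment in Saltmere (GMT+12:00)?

22:52 on Jun 17

Saltmere is 9:00 ahead of Moscow.
Shift by the zone difference: 13:52 + 9:00 = 22:52 on Jun 17 in Saltmere.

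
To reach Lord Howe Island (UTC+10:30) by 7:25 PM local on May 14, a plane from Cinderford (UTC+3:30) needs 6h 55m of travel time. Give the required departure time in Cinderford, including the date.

Target arrival in UTC: 7:25 PM − 10:30 = 8:55 AM on May 14.
Subtract 6 hours 55 minutes → departure 2:00 AM UTC on May 14.
Cinderford is UTC+3:30: 2:00 AM + 3:30 = 5:30 AM on May 14.

5:30 AM on May 14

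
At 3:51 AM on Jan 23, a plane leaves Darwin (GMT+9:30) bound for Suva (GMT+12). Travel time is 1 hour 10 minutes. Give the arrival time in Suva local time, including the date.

7:31 AM on Jan 23

Suva is 2:30 ahead of Darwin.
After 1 hour and 10 minutes it is 5:01 AM in Darwin.
Shift by the zone difference: 5:01 AM + 2:30 = 7:31 AM on Jan 23 in Suva.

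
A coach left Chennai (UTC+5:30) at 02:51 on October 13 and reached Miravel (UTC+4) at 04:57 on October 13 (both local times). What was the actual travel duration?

3 hours 36 minutes

Departure in UTC: 02:51 − 5:30 = 21:21 on Oct 12.
Arrival in UTC: 04:57 − 4:00 = 00:57 on Oct 13.
Elapsed = 00:57 − 21:21 (+1 day) = 3 hours 36 minutes.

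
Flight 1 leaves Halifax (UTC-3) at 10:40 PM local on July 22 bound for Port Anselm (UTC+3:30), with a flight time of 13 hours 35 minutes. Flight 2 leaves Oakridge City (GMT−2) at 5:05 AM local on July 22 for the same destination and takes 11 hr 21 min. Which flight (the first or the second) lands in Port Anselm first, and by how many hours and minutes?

Flight 1 in UTC: 10:40 PM + 3:00 = 1:40 AM on Jul 23.
+13 hours 35 minutes → arrive 3:15 PM UTC on Jul 23.
Flight 2 in UTC: 5:05 AM + 2:00 = 7:05 AM on Jul 22.
+11 hours and 21 minutes → arrive 6:26 PM UTC on Jul 22.
Flight 2 lands earlier by 20 hours 49 minutes.

the second, by 20 hours 49 minutes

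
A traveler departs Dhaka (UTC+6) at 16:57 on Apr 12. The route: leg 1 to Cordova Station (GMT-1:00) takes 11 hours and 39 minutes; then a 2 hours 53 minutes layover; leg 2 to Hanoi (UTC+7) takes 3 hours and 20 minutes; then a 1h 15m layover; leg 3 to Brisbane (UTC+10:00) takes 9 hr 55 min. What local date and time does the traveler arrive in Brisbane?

01:59 on Apr 14

Convert departure to UTC: 16:57 − 6:00 = 10:57 UTC on Apr 12.
Add 11 hours 39 minutes leg 1 → 22:36 UTC.
Add 2 hours and 53 minutes layover in Cordova Station → 01:29 UTC (Apr 13).
Add 3 hours and 20 minutes leg 2 → 04:49 UTC.
Add 1 hour and 15 minutes layover in Hanoi → 06:04 UTC.
Add 9 hours and 55 minutes leg 3 → 15:59 UTC.
Brisbane is UTC+10:00, so local arrival = 15:59 + 10:00 = 01:59 on Apr 14.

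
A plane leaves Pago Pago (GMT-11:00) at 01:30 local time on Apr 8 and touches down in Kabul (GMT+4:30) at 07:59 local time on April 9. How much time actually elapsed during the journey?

14 hours 59 minutes

Departure in UTC: 01:30 + 11:00 = 12:30 on Apr 8.
Arrival in UTC: 07:59 − 4:30 = 03:29 on Apr 9.
Elapsed = 03:29 − 12:30 (+1 day) = 14 hours 59 minutes.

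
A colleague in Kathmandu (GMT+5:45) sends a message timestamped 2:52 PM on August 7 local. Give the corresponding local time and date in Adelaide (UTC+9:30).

In UTC: 2:52 PM − 5:45 = 9:07 AM on Aug 7.
Adelaide is UTC+9:30: 9:07 AM + 9:30 = 6:37 PM on Aug 7.

6:37 PM on August 7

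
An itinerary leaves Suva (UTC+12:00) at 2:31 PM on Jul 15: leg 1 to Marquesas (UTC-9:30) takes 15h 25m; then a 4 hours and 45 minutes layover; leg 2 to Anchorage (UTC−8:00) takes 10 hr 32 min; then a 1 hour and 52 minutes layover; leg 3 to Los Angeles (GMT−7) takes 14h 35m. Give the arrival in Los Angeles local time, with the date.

Convert departure to UTC: 2:31 PM − 12:00 = 2:31 AM UTC on Jul 15.
Add 15 hours and 25 minutes leg 1 → 5:56 PM UTC.
Add 4 hours and 45 minutes layover in Marquesas → 10:41 PM UTC.
Add 10 hours and 32 minutes leg 2 → 9:13 AM UTC (Jul 16).
Add 1 hour 52 minutes layover in Anchorage → 11:05 AM UTC.
Add 14 hours 35 minutes leg 3 → 1:40 AM UTC (Jul 17).
Los Angeles is UTC−7:00, so local arrival = 1:40 AM − 7:00 = 6:40 PM on Jul 16.

6:40 PM on July 16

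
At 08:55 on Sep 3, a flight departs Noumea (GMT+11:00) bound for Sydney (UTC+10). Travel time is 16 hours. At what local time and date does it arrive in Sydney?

Sydney is 1:00 behind Noumea.
After 16 hours it is 00:55 (Sep 4) in Noumea.
Shift by the zone difference: 00:55 − 1:00 = 23:55 on Sep 3 in Sydney.

23:55 on September 3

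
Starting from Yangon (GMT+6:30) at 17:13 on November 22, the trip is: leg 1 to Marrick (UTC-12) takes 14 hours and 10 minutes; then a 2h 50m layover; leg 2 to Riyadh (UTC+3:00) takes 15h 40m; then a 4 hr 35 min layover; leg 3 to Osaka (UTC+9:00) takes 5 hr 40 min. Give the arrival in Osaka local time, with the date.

Convert departure to UTC: 17:13 − 6:30 = 10:43 UTC on Nov 22.
Add 14 hours and 10 minutes leg 1 → 00:53 UTC (Nov 23).
Add 2 hours and 50 minutes layover in Marrick → 03:43 UTC.
Add 15 hours 40 minutes leg 2 → 19:23 UTC.
Add 4 hours 35 minutes layover in Riyadh → 23:58 UTC.
Add 5 hours and 40 minutes leg 3 → 05:38 UTC (Nov 24).
Osaka is UTC+9:00, so local arrival = 05:38 + 9:00 = 14:38 on Nov 24.

14:38 on November 24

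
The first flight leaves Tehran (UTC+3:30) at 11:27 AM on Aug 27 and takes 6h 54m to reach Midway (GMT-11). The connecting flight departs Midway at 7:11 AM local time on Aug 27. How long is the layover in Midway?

3 hours 20 minutes

Convert departure to UTC: 11:27 AM − 3:30 = 7:57 AM UTC on Aug 27.
Add 6 hours and 54 minutes flight time → 2:51 PM UTC.
Midway is UTC−11:00, so local arrival = 2:51 PM − 11:00 = 3:51 AM on Aug 27.
Layover = 7:11 AM − 3:51 AM = 3 hours 20 minutes.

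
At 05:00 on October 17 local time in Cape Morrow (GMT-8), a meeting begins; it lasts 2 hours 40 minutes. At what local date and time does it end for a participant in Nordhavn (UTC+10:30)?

Convert start to UTC: 05:00 + 8:00 = 13:00 UTC on Oct 17.
Add 2 hours and 40 minutes duration → 15:40 UTC.
Nordhavn is UTC+10:30, so local end time = 15:40 + 10:30 = 02:10 on Oct 18.

02:10 on Oct 18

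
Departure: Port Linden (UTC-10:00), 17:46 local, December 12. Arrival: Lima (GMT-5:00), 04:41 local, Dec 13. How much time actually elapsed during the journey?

Lima is 5:00 ahead of Port Linden.
Clock-face elapsed time (ignoring zones) is 10 hours 55 minutes.
Actual elapsed = 10 hours 55 minutes − 5:00 = 5 hours 55 minutes.

5 hours 55 minutes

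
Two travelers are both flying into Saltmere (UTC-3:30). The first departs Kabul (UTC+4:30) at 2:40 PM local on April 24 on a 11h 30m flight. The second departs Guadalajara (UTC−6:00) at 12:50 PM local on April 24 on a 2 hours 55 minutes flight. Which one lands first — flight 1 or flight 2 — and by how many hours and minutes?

the first, by 5 minutes

Flight 1 in UTC: 2:40 PM − 4:30 = 10:10 AM on Apr 24.
+11 hours and 30 minutes → arrive 9:40 PM UTC on Apr 24.
Flight 2 in UTC: 12:50 PM + 6:00 = 6:50 PM on Apr 24.
+2 hours 55 minutes → arrive 9:45 PM UTC on Apr 24.
Flight 1 lands earlier by 5 minutes.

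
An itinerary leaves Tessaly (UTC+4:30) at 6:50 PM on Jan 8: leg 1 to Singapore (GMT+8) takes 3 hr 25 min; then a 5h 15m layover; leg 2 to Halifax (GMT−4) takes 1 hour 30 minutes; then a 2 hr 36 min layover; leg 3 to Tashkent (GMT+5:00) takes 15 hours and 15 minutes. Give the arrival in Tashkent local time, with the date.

11:21 PM on January 9

Convert departure to UTC: 6:50 PM − 4:30 = 2:20 PM UTC on Jan 8.
Add 3 hours and 25 minutes leg 1 → 5:45 PM UTC.
Add 5 hours 15 minutes layover in Singapore → 11:00 PM UTC.
Add 1 hour and 30 minutes leg 2 → 12:30 AM UTC (Jan 9).
Add 2 hours 36 minutes layover in Halifax → 3:06 AM UTC.
Add 15 hours 15 minutes leg 3 → 6:21 PM UTC.
Tashkent is UTC+5:00, so local arrival = 6:21 PM + 5:00 = 11:21 PM on Jan 9.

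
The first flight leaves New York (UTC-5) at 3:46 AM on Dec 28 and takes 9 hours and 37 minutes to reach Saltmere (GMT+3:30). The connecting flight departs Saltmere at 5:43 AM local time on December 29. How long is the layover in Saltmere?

7 hours 50 minutes

Convert departure to UTC: 3:46 AM + 5:00 = 8:46 AM UTC on Dec 28.
Add 9 hours 37 minutes flight time → 6:23 PM UTC.
Saltmere is UTC+3:30, so local arrival = 6:23 PM + 3:30 = 9:53 PM on Dec 28.
Layover = 5:43 AM − 9:53 PM (+1 day) = 7 hours 50 minutes.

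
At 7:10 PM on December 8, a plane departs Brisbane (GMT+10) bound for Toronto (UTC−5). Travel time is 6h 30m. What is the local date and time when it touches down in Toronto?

Convert departure to UTC: 7:10 PM − 10:00 = 9:10 AM UTC on Dec 8.
Add 6 hours 30 minutes travel time → 3:40 PM UTC.
Toronto is UTC−5:00, so local arrival = 3:40 PM − 5:00 = 10:40 AM on Dec 8.

10:40 AM on December 8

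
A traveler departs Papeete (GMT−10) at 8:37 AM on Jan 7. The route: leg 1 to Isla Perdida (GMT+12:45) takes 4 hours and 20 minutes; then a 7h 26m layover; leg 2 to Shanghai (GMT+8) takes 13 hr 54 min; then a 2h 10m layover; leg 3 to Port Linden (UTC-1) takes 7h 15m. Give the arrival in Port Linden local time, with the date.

4:42 AM on January 9

Convert departure to UTC: 8:37 AM + 10:00 = 6:37 PM UTC on Jan 7.
Add 4 hours and 20 minutes leg 1 → 10:57 PM UTC.
Add 7 hours and 26 minutes layover in Isla Perdida → 6:23 AM UTC (Jan 8).
Add 13 hours and 54 minutes leg 2 → 8:17 PM UTC.
Add 2 hours and 10 minutes layover in Shanghai → 10:27 PM UTC.
Add 7 hours and 15 minutes leg 3 → 5:42 AM UTC (Jan 9).
Port Linden is UTC−1:00, so local arrival = 5:42 AM − 1:00 = 4:42 AM on Jan 9.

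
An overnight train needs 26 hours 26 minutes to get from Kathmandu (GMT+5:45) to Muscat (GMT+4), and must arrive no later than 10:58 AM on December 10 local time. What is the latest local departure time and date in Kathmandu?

10:17 AM on December 9

Target arrival in UTC: 10:58 AM − 4:00 = 6:58 AM on Dec 10.
Subtract 26 hours and 26 minutes → departure 4:32 AM UTC on Dec 9.
Kathmandu is UTC+5:45: 4:32 AM + 5:45 = 10:17 AM on Dec 9.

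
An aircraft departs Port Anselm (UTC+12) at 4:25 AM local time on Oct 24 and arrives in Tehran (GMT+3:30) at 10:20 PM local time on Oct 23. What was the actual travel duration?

Departure in UTC: 4:25 AM − 12:00 = 4:25 PM on Oct 23.
Arrival in UTC: 10:20 PM − 3:30 = 6:50 PM on Oct 23.
Elapsed = 6:50 PM − 4:25 PM = 2 hours 25 minutes.

2 hours 25 minutes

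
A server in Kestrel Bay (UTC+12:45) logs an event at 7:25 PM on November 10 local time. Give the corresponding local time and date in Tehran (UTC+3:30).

10:10 AM on November 10

In UTC: 7:25 PM − 12:45 = 6:40 AM on Nov 10.
Tehran is UTC+3:30: 6:40 AM + 3:30 = 10:10 AM on Nov 10.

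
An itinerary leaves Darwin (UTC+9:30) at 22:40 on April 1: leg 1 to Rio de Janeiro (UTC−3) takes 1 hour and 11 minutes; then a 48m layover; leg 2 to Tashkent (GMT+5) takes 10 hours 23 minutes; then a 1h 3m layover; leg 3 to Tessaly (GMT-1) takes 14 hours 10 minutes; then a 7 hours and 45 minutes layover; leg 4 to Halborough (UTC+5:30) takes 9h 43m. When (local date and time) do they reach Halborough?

Convert departure to UTC: 22:40 − 9:30 = 13:10 UTC on Apr 1.
Add 1 hour and 11 minutes leg 1 → 14:21 UTC.
Add 48 minutes layover in Rio de Janeiro → 15:09 UTC.
Add 10 hours 23 minutes leg 2 → 01:32 UTC (Apr 2).
Add 1 hour and 3 minutes layover in Tashkent → 02:35 UTC.
Add 14 hours and 10 minutes leg 3 → 16:45 UTC.
Add 7 hours and 45 minutes layover in Tessaly → 00:30 UTC (Apr 3).
Add 9 hours 43 minutes leg 4 → 10:13 UTC.
Halborough is UTC+5:30, so local arrival = 10:13 + 5:30 = 15:43 on Apr 3.

15:43 on April 3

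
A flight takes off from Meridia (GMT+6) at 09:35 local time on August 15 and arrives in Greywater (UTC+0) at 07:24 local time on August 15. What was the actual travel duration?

3 hours 49 minutes

Departure in UTC: 09:35 − 6:00 = 03:35 on Aug 15.
Arrival is already UTC: 07:24 on Aug 15.
Elapsed = 07:24 − 03:35 = 3 hours 49 minutes.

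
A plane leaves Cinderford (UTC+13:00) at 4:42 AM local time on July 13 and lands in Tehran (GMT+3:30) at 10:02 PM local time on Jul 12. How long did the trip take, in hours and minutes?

Departure in UTC: 4:42 AM − 13:00 = 3:42 PM on Jul 12.
Arrival in UTC: 10:02 PM − 3:30 = 6:32 PM on Jul 12.
Elapsed = 6:32 PM − 3:42 PM = 2 hours 50 minutes.

2 hours 50 minutes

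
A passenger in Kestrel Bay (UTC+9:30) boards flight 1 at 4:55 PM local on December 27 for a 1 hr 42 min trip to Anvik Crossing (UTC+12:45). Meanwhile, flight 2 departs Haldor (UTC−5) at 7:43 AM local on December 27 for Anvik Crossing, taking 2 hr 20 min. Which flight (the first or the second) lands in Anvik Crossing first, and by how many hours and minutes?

Flight 1 in UTC: 4:55 PM − 9:30 = 7:25 AM on Dec 27.
+1 hour and 42 minutes → arrive 9:07 AM UTC on Dec 27.
Flight 2 in UTC: 7:43 AM + 5:00 = 12:43 PM on Dec 27.
+2 hours 20 minutes → arrive 3:03 PM UTC on Dec 27.
Flight 1 lands earlier by 5 hours 56 minutes.

the first, by 5 hours 56 minutes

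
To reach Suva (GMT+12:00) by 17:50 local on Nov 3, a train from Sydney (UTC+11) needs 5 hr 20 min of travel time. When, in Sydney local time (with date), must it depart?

Target arrival in UTC: 17:50 − 12:00 = 05:50 on Nov 3.
Subtract 5 hours 20 minutes → departure 00:30 UTC on Nov 3.
Sydney is UTC+11:00: 00:30 + 11:00 = 11:30 on Nov 3.

11:30 on November 3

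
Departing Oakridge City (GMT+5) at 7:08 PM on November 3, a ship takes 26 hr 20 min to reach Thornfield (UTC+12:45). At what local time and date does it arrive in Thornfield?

Convert departure to UTC: 7:08 PM − 5:00 = 2:08 PM UTC on Nov 3.
Add 26 hours 20 minutes travel time → 4:28 PM UTC (Nov 4).
Thornfield is UTC+12:45, so local arrival = 4:28 PM + 12:45 = 5:13 AM on Nov 5.

5:13 AM on Nov 5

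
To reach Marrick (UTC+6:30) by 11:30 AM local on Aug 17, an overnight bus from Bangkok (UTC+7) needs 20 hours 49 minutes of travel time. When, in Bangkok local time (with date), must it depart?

3:11 PM on August 16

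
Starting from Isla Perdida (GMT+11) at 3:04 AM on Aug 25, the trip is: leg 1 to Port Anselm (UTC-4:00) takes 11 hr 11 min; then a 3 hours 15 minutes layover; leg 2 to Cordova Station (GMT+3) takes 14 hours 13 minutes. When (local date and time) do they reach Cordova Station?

11:43 PM on August 25

Convert departure to UTC: 3:04 AM − 11:00 = 4:04 PM UTC on Aug 24.
Add 11 hours 11 minutes leg 1 → 3:15 AM UTC (Aug 25).
Add 3 hours 15 minutes layover in Port Anselm → 6:30 AM UTC.
Add 14 hours and 13 minutes leg 2 → 8:43 PM UTC.
Cordova Station is UTC+3:00, so local arrival = 8:43 PM + 3:00 = 11:43 PM on Aug 25.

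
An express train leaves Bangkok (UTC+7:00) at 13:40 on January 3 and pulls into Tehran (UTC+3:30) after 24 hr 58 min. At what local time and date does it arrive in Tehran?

Convert departure to UTC: 13:40 − 7:00 = 06:40 UTC on Jan 3.
Add 24 hours 58 minutes travel time → 07:38 UTC (Jan 4).
Tehran is UTC+3:30, so local arrival = 07:38 + 3:30 = 11:08 on Jan 4.

11:08 on January 4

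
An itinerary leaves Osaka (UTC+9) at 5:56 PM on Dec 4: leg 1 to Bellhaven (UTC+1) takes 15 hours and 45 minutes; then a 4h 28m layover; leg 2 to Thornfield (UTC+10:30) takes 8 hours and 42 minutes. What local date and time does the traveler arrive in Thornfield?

12:21 AM on Dec 6

Convert departure to UTC: 5:56 PM − 9:00 = 8:56 AM UTC on Dec 4.
Add 15 hours and 45 minutes leg 1 → 12:41 AM UTC (Dec 5).
Add 4 hours and 28 minutes layover in Bellhaven → 5:09 AM UTC.
Add 8 hours 42 minutes leg 2 → 1:51 PM UTC.
Thornfield is UTC+10:30, so local arrival = 1:51 PM + 10:30 = 12:21 AM on Dec 6.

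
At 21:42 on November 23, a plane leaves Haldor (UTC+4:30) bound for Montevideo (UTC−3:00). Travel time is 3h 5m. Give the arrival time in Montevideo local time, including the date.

Montevideo is 7:30 behind Haldor.
After 3 hours and 5 minutes it is 00:47 (Nov 24) in Haldor.
Shift by the zone difference: 00:47 − 7:30 = 17:17 on Nov 23 in Montevideo.

17:17 on Nov 23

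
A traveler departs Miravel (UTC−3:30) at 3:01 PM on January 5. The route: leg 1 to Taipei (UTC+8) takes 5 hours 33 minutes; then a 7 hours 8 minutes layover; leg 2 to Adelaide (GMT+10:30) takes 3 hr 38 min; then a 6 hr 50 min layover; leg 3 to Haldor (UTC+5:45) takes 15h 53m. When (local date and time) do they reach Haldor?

3:18 PM on January 7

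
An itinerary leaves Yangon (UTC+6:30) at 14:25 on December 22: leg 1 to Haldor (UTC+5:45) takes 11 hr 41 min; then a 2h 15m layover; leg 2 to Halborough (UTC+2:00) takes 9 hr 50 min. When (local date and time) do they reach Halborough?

09:41 on Dec 23

Convert departure to UTC: 14:25 − 6:30 = 07:55 UTC on Dec 22.
Add 11 hours and 41 minutes leg 1 → 19:36 UTC.
Add 2 hours 15 minutes layover in Haldor → 21:51 UTC.
Add 9 hours and 50 minutes leg 2 → 07:41 UTC (Dec 23).
Halborough is UTC+2:00, so local arrival = 07:41 + 2:00 = 09:41 on Dec 23.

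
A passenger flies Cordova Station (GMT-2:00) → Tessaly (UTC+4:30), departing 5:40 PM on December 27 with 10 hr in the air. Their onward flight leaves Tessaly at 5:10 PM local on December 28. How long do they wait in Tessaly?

Convert departure to UTC: 5:40 PM + 2:00 = 7:40 PM UTC on Dec 27.
Add 10 hours flight time → 5:40 AM UTC (Dec 28).
Tessaly is UTC+4:30, so local arrival = 5:40 AM + 4:30 = 10:10 AM on Dec 28.
Layover = 5:10 PM − 10:10 AM = 7 hours.

7 hours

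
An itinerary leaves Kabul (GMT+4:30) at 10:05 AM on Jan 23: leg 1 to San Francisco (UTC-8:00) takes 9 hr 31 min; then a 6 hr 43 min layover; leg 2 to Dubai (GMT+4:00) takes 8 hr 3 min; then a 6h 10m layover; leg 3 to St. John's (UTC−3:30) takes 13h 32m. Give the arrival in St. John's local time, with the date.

10:04 PM on Jan 24

Convert departure to UTC: 10:05 AM − 4:30 = 5:35 AM UTC on Jan 23.
Add 9 hours 31 minutes leg 1 → 3:06 PM UTC.
Add 6 hours 43 minutes layover in San Francisco → 9:49 PM UTC.
Add 8 hours and 3 minutes leg 2 → 5:52 AM UTC (Jan 24).
Add 6 hours 10 minutes layover in Dubai → 12:02 PM UTC.
Add 13 hours 32 minutes leg 3 → 1:34 AM UTC (Jan 25).
St. John's is UTC−3:30, so local arrival = 1:34 AM − 3:30 = 10:04 PM on Jan 24.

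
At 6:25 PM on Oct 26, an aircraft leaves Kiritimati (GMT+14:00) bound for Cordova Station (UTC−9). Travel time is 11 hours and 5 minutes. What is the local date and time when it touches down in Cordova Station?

6:30 AM on October 26

Convert departure to UTC: 6:25 PM − 14:00 = 4:25 AM UTC on Oct 26.
Add 11 hours and 5 minutes travel time → 3:30 PM UTC.
Cordova Station is UTC−9:00, so local arrival = 3:30 PM − 9:00 = 6:30 AM on Oct 26.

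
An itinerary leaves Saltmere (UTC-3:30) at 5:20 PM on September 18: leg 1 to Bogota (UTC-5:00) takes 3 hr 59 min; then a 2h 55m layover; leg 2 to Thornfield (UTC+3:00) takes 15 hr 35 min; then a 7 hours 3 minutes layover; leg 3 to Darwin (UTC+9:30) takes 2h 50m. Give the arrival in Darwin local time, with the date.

Convert departure to UTC: 5:20 PM + 3:30 = 8:50 PM UTC on Sep 18.
Add 3 hours 59 minutes leg 1 → 12:49 AM UTC (Sep 19).
Add 2 hours and 55 minutes layover in Bogota → 3:44 AM UTC.
Add 15 hours 35 minutes leg 2 → 7:19 PM UTC.
Add 7 hours and 3 minutes layover in Thornfield → 2:22 AM UTC (Sep 20).
Add 2 hours 50 minutes leg 3 → 5:12 AM UTC.
Darwin is UTC+9:30, so local arrival = 5:12 AM + 9:30 = 2:42 PM on Sep 20.

2:42 PM on Sep 20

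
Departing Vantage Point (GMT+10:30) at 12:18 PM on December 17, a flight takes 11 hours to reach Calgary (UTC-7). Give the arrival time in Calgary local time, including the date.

5:48 AM on December 17

Calgary is 17:30 behind Vantage Point.
After 11 hours it is 11:18 PM in Vantage Point.
Shift by the zone difference: 11:18 PM − 17:30 = 5:48 AM on Dec 17 in Calgary.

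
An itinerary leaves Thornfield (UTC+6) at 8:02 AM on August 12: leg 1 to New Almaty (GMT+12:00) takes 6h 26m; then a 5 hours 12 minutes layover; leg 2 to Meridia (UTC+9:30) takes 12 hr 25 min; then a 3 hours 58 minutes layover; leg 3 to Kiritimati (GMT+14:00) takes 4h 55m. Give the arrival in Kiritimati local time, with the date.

12:58 AM on Aug 14

Convert departure to UTC: 8:02 AM − 6:00 = 2:02 AM UTC on Aug 12.
Add 6 hours and 26 minutes leg 1 → 8:28 AM UTC.
Add 5 hours and 12 minutes layover in New Almaty → 1:40 PM UTC.
Add 12 hours and 25 minutes leg 2 → 2:05 AM UTC (Aug 13).
Add 3 hours 58 minutes layover in Meridia → 6:03 AM UTC.
Add 4 hours 55 minutes leg 3 → 10:58 AM UTC.
Kiritimati is UTC+14:00, so local arrival = 10:58 AM + 14:00 = 12:58 AM on Aug 14.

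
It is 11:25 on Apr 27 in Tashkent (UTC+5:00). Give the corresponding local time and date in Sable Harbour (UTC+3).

In UTC: 11:25 − 5:00 = 06:25 on Apr 27.
Sable Harbour is UTC+3:00: 06:25 + 3:00 = 09:25 on Apr 27.

09:25 on April 27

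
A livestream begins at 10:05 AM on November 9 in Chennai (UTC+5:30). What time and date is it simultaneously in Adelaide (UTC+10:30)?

3:05 PM on November 9

Adelaide is 5:00 ahead of Chennai.
Shift by the zone difference: 10:05 AM + 5:00 = 3:05 PM on Nov 9 in Adelaide.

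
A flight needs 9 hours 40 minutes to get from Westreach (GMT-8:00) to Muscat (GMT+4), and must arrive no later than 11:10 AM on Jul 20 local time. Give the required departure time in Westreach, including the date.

1:30 PM on July 19

Target arrival in UTC: 11:10 AM − 4:00 = 7:10 AM on Jul 20.
Subtract 9 hours and 40 minutes → departure 9:30 PM UTC on Jul 19.
Westreach is UTC−8:00: 9:30 PM − 8:00 = 1:30 PM on Jul 19.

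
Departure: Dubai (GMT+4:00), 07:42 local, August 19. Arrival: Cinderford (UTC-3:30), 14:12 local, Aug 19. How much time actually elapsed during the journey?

14 hours

Departure in UTC: 07:42 − 4:00 = 03:42 on Aug 19.
Arrival in UTC: 14:12 + 3:30 = 17:42 on Aug 19.
Elapsed = 17:42 − 03:42 = 14 hours.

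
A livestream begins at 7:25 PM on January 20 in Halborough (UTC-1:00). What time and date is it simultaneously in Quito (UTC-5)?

3:25 PM on January 20

Quito is 4:00 behind Halborough.
Shift by the zone difference: 7:25 PM − 4:00 = 3:25 PM on Jan 20 in Quito.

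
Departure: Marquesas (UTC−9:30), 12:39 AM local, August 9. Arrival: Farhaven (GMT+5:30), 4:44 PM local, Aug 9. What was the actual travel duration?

Departure in UTC: 12:39 AM + 9:30 = 10:09 AM on Aug 9.
Arrival in UTC: 4:44 PM − 5:30 = 11:14 AM on Aug 9.
Elapsed = 11:14 AM − 10:09 AM = 1 hour 5 minutes.

1 hour 5 minutes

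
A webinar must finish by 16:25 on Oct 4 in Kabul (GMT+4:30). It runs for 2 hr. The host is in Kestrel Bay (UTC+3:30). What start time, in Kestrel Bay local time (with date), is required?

13:25 on Oct 4

Target end time in UTC: 16:25 − 4:30 = 11:55 on Oct 4.
Subtract 2 hours → start 09:55 UTC on Oct 4.
Kestrel Bay is UTC+3:30: 09:55 + 3:30 = 13:25 on Oct 4.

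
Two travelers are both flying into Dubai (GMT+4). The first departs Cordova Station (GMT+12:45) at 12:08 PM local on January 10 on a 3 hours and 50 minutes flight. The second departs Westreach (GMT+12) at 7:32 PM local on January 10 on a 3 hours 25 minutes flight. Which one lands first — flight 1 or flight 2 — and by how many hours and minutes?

the first, by 7 hours 44 minutes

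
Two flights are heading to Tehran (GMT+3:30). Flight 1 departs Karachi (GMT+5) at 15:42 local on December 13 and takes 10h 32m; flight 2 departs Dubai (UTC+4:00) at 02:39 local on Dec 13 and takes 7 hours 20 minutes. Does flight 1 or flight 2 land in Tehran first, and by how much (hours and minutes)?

the second, by 15 hours 15 minutes

Flight 1 in UTC: 15:42 − 5:00 = 10:42 on Dec 13.
+10 hours 32 minutes → arrive 21:14 UTC on Dec 13.
Flight 2 in UTC: 02:39 − 4:00 = 22:39 on Dec 12.
+7 hours and 20 minutes → arrive 05:59 UTC on Dec 13.
Flight 2 lands earlier by 15 hours 15 minutes.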